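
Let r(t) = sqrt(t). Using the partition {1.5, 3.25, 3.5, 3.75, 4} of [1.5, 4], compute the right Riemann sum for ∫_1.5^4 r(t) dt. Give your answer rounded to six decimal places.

Subinterval widths: 1.75, 0.25, 0.25, 0.25.
Right endpoints: 3.25, 3.5, 3.75, 4.
r(3.25) ≈ 1.802776, r(3.5) ≈ 1.870829, r(3.75) ≈ 1.936492, r(4) ≈ 2.000000.
Sum = Σ Δt_i · r(t_i).
Sum ≈ 4.606687.

4.606687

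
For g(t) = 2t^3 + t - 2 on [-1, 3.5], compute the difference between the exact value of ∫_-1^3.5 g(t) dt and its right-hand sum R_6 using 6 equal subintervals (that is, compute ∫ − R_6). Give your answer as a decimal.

Exact integral: ∫_-1^3.5 g(t) dt = 71.15625.
R_6 = 108.9140625.
Error = 71.15625 − 108.9140625 = -37.7578125.

-37.7578125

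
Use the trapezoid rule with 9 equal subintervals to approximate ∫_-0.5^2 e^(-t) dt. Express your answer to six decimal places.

Δt = (2 − (-0.5))/9 = 5/18.
f(-0.5) ≈ 1.648721, f(-2/9) ≈ 1.248849, f(1/18) ≈ 0.945959, f(1/3) ≈ 0.716531, f(11/18) ≈ 0.542747, f(8/9) ≈ 0.411112, f(7/6) ≈ 0.311403, f(13/9) ≈ 0.235877, f(31/18) ≈ 0.178669, f(2) ≈ 0.135335.
T_9 = (Δt/2)·[f(t_0) + 2f(t_1) + ... + 2f(t_{8}) + f(t_9)].
Sum ≈ 1.523105.

1.523105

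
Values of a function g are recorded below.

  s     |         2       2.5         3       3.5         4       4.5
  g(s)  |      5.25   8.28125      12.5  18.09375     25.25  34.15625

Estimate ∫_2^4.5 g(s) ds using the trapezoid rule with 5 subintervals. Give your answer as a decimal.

Δs = 0.5.
T_5 = (0.5/2)·[5.25 + 2·8.28125 + 2·12.5 + 2·18.09375 + 2·25.25 + 34.15625] = 41.9140625.

41.9140625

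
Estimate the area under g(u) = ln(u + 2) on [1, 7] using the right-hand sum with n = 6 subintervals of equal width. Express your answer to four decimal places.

11.0101

Δu = (7 − 1)/6 = 1.
Right endpoints: 2, 3, 4, 5, 6, 7.
g(2) ≈ 1.3863, g(3) ≈ 1.6094, g(4) ≈ 1.7918, g(5) ≈ 1.9459, g(6) ≈ 2.0794, g(7) ≈ 2.1972.
Sum = Δu · [g(2) + g(3) + g(4) + ...].
Sum ≈ 11.0101.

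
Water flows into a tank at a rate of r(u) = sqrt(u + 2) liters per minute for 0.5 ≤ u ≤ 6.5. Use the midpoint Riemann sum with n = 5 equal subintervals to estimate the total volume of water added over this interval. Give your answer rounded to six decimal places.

Δu = (6.5 − 0.5)/5 = 1.2.
Midpoints: 1.1, 2.3, 3.5, 4.7, 5.9.
r(1.1) ≈ 1.760682, r(2.3) ≈ 2.073644, r(3.5) ≈ 2.345208, r(4.7) ≈ 2.588436, r(5.9) ≈ 2.810694.
Sum = Δu · [r(1.1) + r(2.3) + r(3.5) + r(4.7) + r(5.9)].
Sum ≈ 13.894396.

13.894396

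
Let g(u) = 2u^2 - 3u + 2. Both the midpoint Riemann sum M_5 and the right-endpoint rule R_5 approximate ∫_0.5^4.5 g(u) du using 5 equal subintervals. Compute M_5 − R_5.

M_5 = 38.24.
R_5 = 50.72.
M_5 − R_5 = -12.48.

-12.48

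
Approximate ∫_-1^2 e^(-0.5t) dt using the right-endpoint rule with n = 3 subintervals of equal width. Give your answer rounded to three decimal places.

Δt = (2 − (-1))/3 = 1.
Right endpoints: 0, 1, 2.
f(0) ≈ 1.000, f(1) ≈ 0.607, f(2) ≈ 0.368.
Sum = Δt · [f(0) + f(1) + f(2)].
Sum ≈ 1.974.

1.974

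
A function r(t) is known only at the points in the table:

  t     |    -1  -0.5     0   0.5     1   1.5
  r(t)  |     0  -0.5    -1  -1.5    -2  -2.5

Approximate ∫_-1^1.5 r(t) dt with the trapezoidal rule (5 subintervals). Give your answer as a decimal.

Δt = 0.5.
T_5 = (0.5/2)·[0 + 2·(-0.5) + 2·(-1) + 2·(-1.5) + 2·(-2) + (-2.5)] = -3.125.

-3.125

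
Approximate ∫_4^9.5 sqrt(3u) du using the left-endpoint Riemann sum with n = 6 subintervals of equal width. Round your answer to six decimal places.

Δu = (9.5 − 4)/6 = 11/12.
Left endpoints: 4, 59/12, 35/6, 6.75, 23/3, 103/12.
f(4) ≈ 3.464102, f(59/12) ≈ 3.840573, f(35/6) ≈ 4.183300, f(6.75) ≈ 4.500000, f(23/3) ≈ 4.795832, f(103/12) ≈ 5.074446.
Sum = Δu · [f(4) + f(59/12) + f(35/6) + ...].
Sum ≈ 23.703398.

23.703398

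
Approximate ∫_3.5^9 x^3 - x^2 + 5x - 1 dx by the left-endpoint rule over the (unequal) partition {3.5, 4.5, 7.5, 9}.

Subinterval widths: 1, 3, 1.5.
Left endpoints: 3.5, 4.5, 7.5.
f(3.5) = 47.125, f(4.5) = 92.375, f(7.5) = 402.125.
Sum = Σ Δx_i · f(x_i).
Sum = 927.4375.

927.4375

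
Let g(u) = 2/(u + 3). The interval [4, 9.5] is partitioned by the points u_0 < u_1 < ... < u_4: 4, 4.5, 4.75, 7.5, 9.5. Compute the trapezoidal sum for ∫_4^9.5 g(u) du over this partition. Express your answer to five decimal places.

Subinterval widths: 0.5, 0.25, 2.75, 2.
g(4) = 2/7, g(4.5) = 4/15, g(4.75) = 8/31, g(7.5) = 4/21, g(9.5) = 0.16.
On each subinterval the trapezoid contributes (Δu_i/2)·[g(u_{i-1}) + g(u_i)].
Sum ≈ 1.17091.

1.17091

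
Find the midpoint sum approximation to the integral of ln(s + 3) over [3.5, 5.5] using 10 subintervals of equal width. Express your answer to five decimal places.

4.02391

Δs = (5.5 − 3.5)/10 = 0.2.
Midpoints: 3.6, 3.8, 4, 4.2, 4.4, 4.6, 4.8, 5, 5.2, 5.4.
f(3.6) ≈ 1.88707, f(3.8) ≈ 1.91692, f(4) ≈ 1.94591, f(4.2) ≈ 1.97408, f(4.4) ≈ 2.00148, f(4.6) ≈ 2.02815, f(4.8) ≈ 2.05412, f(5) ≈ 2.07944, f(5.2) ≈ 2.10413, f(5.4) ≈ 2.12823.
Sum = Δs · [f(3.6) + f(3.8) + f(4) + ...].
Sum ≈ 4.02391.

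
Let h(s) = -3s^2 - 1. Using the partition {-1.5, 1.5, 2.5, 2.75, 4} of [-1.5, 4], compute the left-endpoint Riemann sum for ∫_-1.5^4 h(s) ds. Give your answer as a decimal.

Subinterval widths: 3, 1, 0.25, 1.25.
Left endpoints: -1.5, 1.5, 2.5, 2.75.
h(-1.5) = -7.75, h(1.5) = -7.75, h(2.5) = -19.75, h(2.75) = -23.6875.
Sum = Σ Δs_i · h(s_i).
Sum = -65.546875.

-65.546875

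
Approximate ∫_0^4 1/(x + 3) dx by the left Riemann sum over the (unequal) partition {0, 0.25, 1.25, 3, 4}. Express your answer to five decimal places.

Subinterval widths: 0.25, 1, 1.75, 1.
Left endpoints: 0, 0.25, 1.25, 3.
f(0) = 1/3, f(0.25) = 4/13, f(1.25) = 4/17, f(3) = 1/6.
Sum = Σ Δx_i · f(x_i).
Sum ≈ 0.96946.

0.96946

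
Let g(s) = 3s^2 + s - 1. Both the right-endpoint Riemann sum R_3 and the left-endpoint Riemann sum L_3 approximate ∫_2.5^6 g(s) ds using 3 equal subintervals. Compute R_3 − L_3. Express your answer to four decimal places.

R_3 ≈ 268.236111.
L_3 ≈ 160.027778.
R_3 − L_3 ≈ 108.2083.

108.2083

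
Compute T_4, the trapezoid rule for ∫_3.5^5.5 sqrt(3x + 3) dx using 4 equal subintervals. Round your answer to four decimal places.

8.1114

Δx = (5.5 − 3.5)/4 = 0.5.
f(3.5) ≈ 3.6742, f(4) ≈ 3.8730, f(4.5) ≈ 4.0620, f(5) ≈ 4.2426, f(5.5) ≈ 4.4159.
T_4 = (Δx/2)·[f(x_0) + 2f(x_1) + 2f(x_2) + 2f(x_3) + f(x_4)].
Sum ≈ 8.1114.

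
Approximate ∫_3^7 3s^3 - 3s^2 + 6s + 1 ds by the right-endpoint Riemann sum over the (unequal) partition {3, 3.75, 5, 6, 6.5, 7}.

Subinterval widths: 0.75, 1.25, 1, 0.5, 0.5.
Right endpoints: 3.75, 5, 6, 6.5, 7.
f(3.75) = 139.515625, f(5) = 331, f(6) = 577, f(6.5) = 737.125, f(7) = 925.
Sum = Σ Δs_i · f(s_i).
Sum = 1926.44921875.

1926.44921875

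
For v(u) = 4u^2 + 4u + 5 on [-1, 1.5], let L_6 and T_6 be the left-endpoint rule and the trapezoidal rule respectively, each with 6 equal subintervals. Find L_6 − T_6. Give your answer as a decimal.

-3.125

L_6 ≈ 17.9976852.
T_6 ≈ 21.1226852.
L_6 − T_6 = -3.125.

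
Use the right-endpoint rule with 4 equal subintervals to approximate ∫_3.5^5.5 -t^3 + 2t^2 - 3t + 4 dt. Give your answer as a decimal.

-152.25

Δt = (5.5 − 3.5)/4 = 0.5.
Right endpoints: 4, 4.5, 5, 5.5.
f(4) = -40, f(4.5) = -60.125, f(5) = -86, f(5.5) = -118.375.
Sum = Δt · [f(4) + f(4.5) + f(5) + f(5.5)].
Sum = -152.25.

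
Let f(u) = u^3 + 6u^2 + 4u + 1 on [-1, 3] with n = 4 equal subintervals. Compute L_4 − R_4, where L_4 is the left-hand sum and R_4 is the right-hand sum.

L_4 = 56.
R_4 = 148.
L_4 − R_4 = -92.

-92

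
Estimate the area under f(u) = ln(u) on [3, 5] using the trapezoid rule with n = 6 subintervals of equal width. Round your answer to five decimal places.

2.75012

Δu = (5 − 3)/6 = 1/3.
f(3) ≈ 1.09861, f(10/3) ≈ 1.20397, f(11/3) ≈ 1.29928, f(4) ≈ 1.38629, f(13/3) ≈ 1.46634, f(14/3) ≈ 1.54045, f(5) ≈ 1.60944.
T_6 = (Δu/2)·[f(u_0) + 2f(u_1) + ... + 2f(u_{5}) + f(u_6)].
Sum ≈ 2.75012.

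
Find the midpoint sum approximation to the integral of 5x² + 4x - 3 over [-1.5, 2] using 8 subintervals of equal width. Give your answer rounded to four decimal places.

Δx = (2 − (-1.5))/8 = 0.4375.
Midpoints: -1.28125, -0.84375, -0.40625, 0.03125, 0.46875, 0.90625, 1.34375, 1.78125.
f(-1.28125) = 85/1024, f(-0.84375) = -2883/1024, f(-0.40625) = -3891/1024, f(0.03125) = -2939/1024, f(0.46875) = -27/1024, f(0.90625) = 4845/1024, f(1.34375) = 11677/1024, f(1.78125) = 20469/1024.
Sum = Δx · [f(-1.28125) + f(-0.84375) + f(-0.40625) + ...].
Sum ≈ 11.6792.

11.6792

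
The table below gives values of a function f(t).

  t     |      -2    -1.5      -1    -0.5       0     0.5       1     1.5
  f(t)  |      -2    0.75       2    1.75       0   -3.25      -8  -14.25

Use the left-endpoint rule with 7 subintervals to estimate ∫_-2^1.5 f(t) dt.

-4.375

Δt = 0.5.
Sum = 0.5·[(-2) + 0.75 + 2 + 1.75 + 0 + (-3.25) + (-8)] = -4.375.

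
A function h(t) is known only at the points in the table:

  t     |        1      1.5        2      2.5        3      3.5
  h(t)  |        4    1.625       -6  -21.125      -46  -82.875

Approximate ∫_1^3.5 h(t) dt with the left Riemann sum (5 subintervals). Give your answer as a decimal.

Δt = 0.5.
Sum = 0.5·[4 + 1.625 + (-6) + (-21.125) + (-46)] = -33.75.

-33.75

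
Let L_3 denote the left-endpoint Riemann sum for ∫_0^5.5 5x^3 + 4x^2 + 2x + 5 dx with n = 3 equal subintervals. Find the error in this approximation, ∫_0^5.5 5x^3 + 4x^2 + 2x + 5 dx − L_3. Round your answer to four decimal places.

744.1360

Exact integral: ∫_0^5.5 f(x) dx ≈ 1423.411458.
L_3 ≈ 679.275463.
Error ≈ 1423.411458 − 679.275463 ≈ 744.1360.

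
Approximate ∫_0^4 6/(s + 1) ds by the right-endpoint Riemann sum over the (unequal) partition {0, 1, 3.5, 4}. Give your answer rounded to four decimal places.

Subinterval widths: 1, 2.5, 0.5.
Right endpoints: 1, 3.5, 4.
f(1) = 3, f(3.5) = 4/3, f(4) = 1.2.
Sum = Σ Δs_i · f(s_i).
Sum ≈ 6.9333.

6.9333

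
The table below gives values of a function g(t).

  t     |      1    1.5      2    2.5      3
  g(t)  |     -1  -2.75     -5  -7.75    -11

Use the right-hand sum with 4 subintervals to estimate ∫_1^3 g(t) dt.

Δt = 0.5.
Sum = 0.5·[(-2.75) + (-5) + (-7.75) + (-11)] = -13.25.

-13.25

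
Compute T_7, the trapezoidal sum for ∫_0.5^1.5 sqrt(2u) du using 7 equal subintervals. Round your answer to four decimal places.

1.3980

Δu = (1.5 − 0.5)/7 = 1/7.
f(0.5) ≈ 1.0000, f(9/14) ≈ 1.1339, f(11/14) ≈ 1.2536, f(13/14) ≈ 1.3628, f(15/14) ≈ 1.4639, f(17/14) ≈ 1.5584, f(19/14) ≈ 1.6475, f(1.5) ≈ 1.7321.
T_7 = (Δu/2)·[f(u_0) + 2f(u_1) + ... + 2f(u_{6}) + f(u_7)].
Sum ≈ 1.3980.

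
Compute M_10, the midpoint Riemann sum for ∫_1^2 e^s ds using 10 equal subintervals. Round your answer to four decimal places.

4.6688

Δs = (2 − 1)/10 = 0.1.
Midpoints: 1.05, 1.15, 1.25, 1.35, 1.45, 1.55, 1.65, 1.75, 1.85, 1.95.
f(1.05) ≈ 2.8577, f(1.15) ≈ 3.1582, f(1.25) ≈ 3.4903, f(1.35) ≈ 3.8574, f(1.45) ≈ 4.2631, f(1.55) ≈ 4.7115, f(1.65) ≈ 5.2070, f(1.75) ≈ 5.7546, f(1.85) ≈ 6.3598, f(1.95) ≈ 7.0287.
Sum = Δs · [f(1.05) + f(1.15) + f(1.25) + ...].
Sum ≈ 4.6688.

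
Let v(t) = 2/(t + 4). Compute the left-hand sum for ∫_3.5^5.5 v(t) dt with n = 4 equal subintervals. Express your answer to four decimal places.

Δt = (5.5 − 3.5)/4 = 0.5.
Left endpoints: 3.5, 4, 4.5, 5.
v(3.5) = 4/15, v(4) = 0.25, v(4.5) = 4/17, v(5) = 2/9.
Sum = Δt · [v(3.5) + v(4) + v(4.5) + v(5)].
Sum ≈ 0.4871.

0.4871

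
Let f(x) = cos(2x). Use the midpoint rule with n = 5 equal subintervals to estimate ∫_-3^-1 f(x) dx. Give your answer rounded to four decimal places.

-0.6105

Δx = (-1 − (-3))/5 = 0.4.
Midpoints: -2.8, -2.4, -2, -1.6, -1.2.
f(-2.8) ≈ 0.7756, f(-2.4) ≈ 0.0875, f(-2) ≈ -0.6536, f(-1.6) ≈ -0.9983, f(-1.2) ≈ -0.7374.
Sum = Δx · [f(-2.8) + f(-2.4) + f(-2) + f(-1.6) + f(-1.2)].
Sum ≈ -0.6105.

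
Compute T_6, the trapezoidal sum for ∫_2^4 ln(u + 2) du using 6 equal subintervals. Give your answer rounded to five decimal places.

Δu = (4 − 2)/6 = 1/3.
f(2) ≈ 1.38629, f(7/3) ≈ 1.46634, f(8/3) ≈ 1.54045, f(3) ≈ 1.60944, f(10/3) ≈ 1.67398, f(11/3) ≈ 1.73460, f(4) ≈ 1.79176.
T_6 = (Δu/2)·[f(u_0) + 2f(u_1) + ... + 2f(u_{5}) + f(u_6)].
Sum ≈ 3.20461.

3.20461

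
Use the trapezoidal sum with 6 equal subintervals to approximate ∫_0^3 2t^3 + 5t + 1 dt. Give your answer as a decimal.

67.125

Δt = (3 − 0)/6 = 0.5.
f(0) = 1, f(0.5) = 3.75, f(1) = 8, f(1.5) = 15.25, f(2) = 27, f(2.5) = 44.75, f(3) = 70.
T_6 = (Δt/2)·[f(t_0) + 2f(t_1) + ... + 2f(t_{5}) + f(t_6)].
Sum = 67.125.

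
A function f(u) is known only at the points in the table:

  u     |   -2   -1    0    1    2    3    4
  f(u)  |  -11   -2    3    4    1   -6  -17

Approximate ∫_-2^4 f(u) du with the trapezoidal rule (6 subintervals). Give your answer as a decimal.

Δu = 1.
T_6 = (1/2)·[(-11) + 2·(-2) + 2·3 + 2·4 + 2·1 + 2·(-6) + (-17)] = -14.

-14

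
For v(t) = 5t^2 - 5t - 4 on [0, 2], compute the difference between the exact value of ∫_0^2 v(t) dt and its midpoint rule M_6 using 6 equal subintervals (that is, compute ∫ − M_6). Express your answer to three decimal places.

0.093

Exact integral: ∫_0^2 v(t) dt ≈ -4.66667.
M_6 ≈ -4.75926.
Error ≈ -4.66667 − (-4.75926) ≈ 0.093.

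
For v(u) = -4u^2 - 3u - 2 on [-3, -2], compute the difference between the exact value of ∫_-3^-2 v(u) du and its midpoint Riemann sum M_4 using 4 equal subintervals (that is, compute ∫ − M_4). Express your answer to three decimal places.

Exact integral: ∫_-3^-2 v(u) du ≈ -19.83333.
M_4 = -19.8125.
Error ≈ -19.83333 − (-19.8125) ≈ -0.021.

-0.021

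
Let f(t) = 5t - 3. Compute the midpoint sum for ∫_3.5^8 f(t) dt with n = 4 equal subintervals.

Δt = (8 − 3.5)/4 = 1.125.
Midpoints: 4.0625, 5.1875, 6.3125, 7.4375.
f(4.0625) = 17.3125, f(5.1875) = 22.9375, f(6.3125) = 28.5625, f(7.4375) = 34.1875.
Sum = Δt · [f(4.0625) + f(5.1875) + f(6.3125) + f(7.4375)].
Sum = 115.875.

115.875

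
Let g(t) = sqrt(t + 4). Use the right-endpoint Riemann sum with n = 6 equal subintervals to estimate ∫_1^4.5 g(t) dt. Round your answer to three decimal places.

9.264

Δt = (4.5 − 1)/6 = 7/12.
Right endpoints: 19/12, 13/6, 2.75, 10/3, 47/12, 4.5.
g(19/12) ≈ 2.363, g(13/6) ≈ 2.483, g(2.75) ≈ 2.598, g(10/3) ≈ 2.708, g(47/12) ≈ 2.814, g(4.5) ≈ 2.915.
Sum = Δt · [g(19/12) + g(13/6) + g(2.75) + ...].
Sum ≈ 9.264.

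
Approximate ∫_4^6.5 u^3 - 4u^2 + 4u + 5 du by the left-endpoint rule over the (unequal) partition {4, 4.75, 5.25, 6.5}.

111.77734375

Subinterval widths: 0.75, 0.5, 1.25.
Left endpoints: 4, 4.75, 5.25.
f(4) = 21, f(4.75) = 40.921875, f(5.25) = 60.453125.
Sum = Σ Δu_i · f(u_i).
Sum = 111.77734375.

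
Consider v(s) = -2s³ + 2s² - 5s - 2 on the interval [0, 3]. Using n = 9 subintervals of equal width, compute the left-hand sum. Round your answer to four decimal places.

-42.8889

Δs = (3 − 0)/9 = 1/3.
Left endpoints: 0, 1/3, 2/3, 1, 4/3, 5/3, 2, 7/3, 8/3.
v(0) = -2, v(1/3) = -95/27, v(2/3) = -136/27, v(1) = -7, v(4/3) = -266/27, v(5/3) = -379/27, v(2) = -20, v(7/3) = -761/27, v(8/3) = -1054/27.
Sum = Δs · [v(0) + v(1/3) + v(2/3) + ...].
Sum ≈ -42.8889.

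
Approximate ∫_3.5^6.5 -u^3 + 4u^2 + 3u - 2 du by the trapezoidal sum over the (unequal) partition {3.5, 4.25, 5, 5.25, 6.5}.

Subinterval widths: 0.75, 0.75, 0.25, 1.25.
f(3.5) = 14.625, f(4.25) = 6.234375, f(5) = -12, f(5.25) = -20.703125, f(6.5) = -88.125.
On each subinterval the trapezoid contributes (Δu_i/2)·[f(u_{i-1}) + f(u_i)].
Sum = -66.4453125.

-66.4453125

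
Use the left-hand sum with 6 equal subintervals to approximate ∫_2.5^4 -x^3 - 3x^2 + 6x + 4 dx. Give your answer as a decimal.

Δx = (4 − 2.5)/6 = 0.25.
Left endpoints: 2.5, 2.75, 3, 3.25, 3.5, 3.75.
f(2.5) = -15.375, f(2.75) = -22.984375, f(3) = -32, f(3.25) = -42.515625, f(3.5) = -54.625, f(3.75) = -68.421875.
Sum = Δx · [f(2.5) + f(2.75) + f(3) + ...].
Sum = -58.98046875.

-58.98046875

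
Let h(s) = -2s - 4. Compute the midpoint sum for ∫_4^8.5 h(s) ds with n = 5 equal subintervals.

-74.25

Δs = (8.5 − 4)/5 = 0.9.
Midpoints: 4.45, 5.35, 6.25, 7.15, 8.05.
h(4.45) = -12.9, h(5.35) = -14.7, h(6.25) = -16.5, h(7.15) = -18.3, h(8.05) = -20.1.
Sum = Δs · [h(4.45) + h(5.35) + h(6.25) + h(7.15) + h(8.05)].
Sum = -74.25.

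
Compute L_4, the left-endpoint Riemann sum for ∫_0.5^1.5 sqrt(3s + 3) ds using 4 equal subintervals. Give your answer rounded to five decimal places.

2.36504

Δs = (1.5 − 0.5)/4 = 0.25.
Left endpoints: 0.5, 0.75, 1, 1.25.
f(0.5) ≈ 2.12132, f(0.75) ≈ 2.29129, f(1) ≈ 2.44949, f(1.25) ≈ 2.59808.
Sum = Δs · [f(0.5) + f(0.75) + f(1) + f(1.25)].
Sum ≈ 2.36504.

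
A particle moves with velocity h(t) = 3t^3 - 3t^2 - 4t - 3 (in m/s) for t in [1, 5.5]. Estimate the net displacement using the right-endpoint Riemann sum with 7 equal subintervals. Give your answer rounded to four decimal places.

581.7857

Δt = (5.5 − 1)/7 = 9/14.
Right endpoints: 23/14, 16/7, 41/14, 25/7, 59/14, 34/7, 5.5.
h(23/14) = -11981/2744, h(16/7) = 2747/343, h(41/14) = 95785/2744, h(25/7) = 27821/343, h(59/14) = 415447/2744, h(34/7) = 85943/343, h(5.5) = 383.375.
Sum = Δt · [h(23/14) + h(16/7) + h(41/14) + ...].
Sum ≈ 581.7857.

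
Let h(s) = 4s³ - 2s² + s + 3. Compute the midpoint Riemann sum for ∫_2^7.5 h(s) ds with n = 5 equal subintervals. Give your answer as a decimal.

2884.26875

Δs = (7.5 − 2)/5 = 1.1.
Midpoints: 2.55, 3.65, 4.75, 5.85, 6.95.
h(2.55) = 58.8705, h(3.65) = 174.5135, h(4.75) = 391.3125, h(5.85) = 741.2115, h(6.95) = 1256.1545.
Sum = Δs · [h(2.55) + h(3.65) + h(4.75) + h(5.85) + h(6.95)].
Sum = 2884.26875.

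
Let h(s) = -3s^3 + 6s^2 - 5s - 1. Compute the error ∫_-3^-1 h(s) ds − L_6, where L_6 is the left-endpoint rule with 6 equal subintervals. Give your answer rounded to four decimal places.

Exact integral: ∫_-3^-1 h(s) ds = 130.
L_6 ≈ 153.555556.
Error ≈ 130 − 153.555556 ≈ -23.5556.

-23.5556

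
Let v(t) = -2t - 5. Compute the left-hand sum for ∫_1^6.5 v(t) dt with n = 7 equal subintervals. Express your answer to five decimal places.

Δt = (6.5 − 1)/7 = 11/14.
Left endpoints: 1, 25/14, 18/7, 47/14, 29/7, 69/14, 40/7.
v(1) = -7, v(25/14) = -60/7, v(18/7) = -71/7, v(47/14) = -82/7, v(29/7) = -93/7, v(69/14) = -104/7, v(40/7) = -115/7.
Sum = Δt · [v(1) + v(25/14) + v(18/7) + ...].
Sum ≈ -64.42857.

-64.42857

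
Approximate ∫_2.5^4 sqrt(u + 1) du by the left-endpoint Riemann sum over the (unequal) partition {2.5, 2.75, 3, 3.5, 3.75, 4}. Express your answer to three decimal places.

3.027

Subinterval widths: 0.25, 0.25, 0.5, 0.25, 0.25.
Left endpoints: 2.5, 2.75, 3, 3.5, 3.75.
f(2.5) ≈ 1.871, f(2.75) ≈ 1.936, f(3) ≈ 2.000, f(3.5) ≈ 2.121, f(3.75) ≈ 2.179.
Sum = Σ Δu_i · f(u_i).
Sum ≈ 3.027.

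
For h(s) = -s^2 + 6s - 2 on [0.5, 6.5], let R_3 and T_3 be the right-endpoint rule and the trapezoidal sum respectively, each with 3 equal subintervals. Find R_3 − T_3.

R_3 = 12.5.
T_3 = 18.5.
R_3 − T_3 = -6.

-6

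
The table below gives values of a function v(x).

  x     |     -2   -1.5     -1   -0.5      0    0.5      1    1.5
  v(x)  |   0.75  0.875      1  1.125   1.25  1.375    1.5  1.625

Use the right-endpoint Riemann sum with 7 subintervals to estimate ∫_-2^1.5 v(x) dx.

Δx = 0.5.
Sum = 0.5·[0.875 + 1 + 1.125 + 1.25 + 1.375 + 1.5 + 1.625] = 4.375.

4.375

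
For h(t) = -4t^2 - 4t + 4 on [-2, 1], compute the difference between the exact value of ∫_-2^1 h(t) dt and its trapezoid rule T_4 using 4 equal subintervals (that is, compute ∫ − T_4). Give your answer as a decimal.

Exact integral: ∫_-2^1 h(t) dt = 6.
T_4 = 4.875.
Error = 6 − 4.875 = 1.125.

1.125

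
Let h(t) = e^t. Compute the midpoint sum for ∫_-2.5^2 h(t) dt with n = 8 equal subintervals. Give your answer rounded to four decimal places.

Δt = (2 − (-2.5))/8 = 0.5625.
Midpoints: -2.21875, -1.65625, -1.09375, -0.53125, 0.03125, 0.59375, 1.15625, 1.71875.
h(-2.21875) ≈ 0.1087, h(-1.65625) ≈ 0.1909, h(-1.09375) ≈ 0.3350, h(-0.53125) ≈ 0.5879, h(0.03125) ≈ 1.0317, h(0.59375) ≈ 1.8108, h(1.15625) ≈ 3.1780, h(1.71875) ≈ 5.5776.
Sum = Δt · [h(-2.21875) + h(-1.65625) + h(-1.09375) + ...].
Sum ≈ 7.2115.

7.2115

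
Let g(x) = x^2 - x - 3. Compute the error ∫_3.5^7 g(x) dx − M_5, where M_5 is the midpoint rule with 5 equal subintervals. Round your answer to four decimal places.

0.1429

Exact integral: ∫_3.5^7 g(x) dx ≈ 71.166667.
M_5 = 71.02375.
Error ≈ 71.166667 − 71.02375 ≈ 0.1429.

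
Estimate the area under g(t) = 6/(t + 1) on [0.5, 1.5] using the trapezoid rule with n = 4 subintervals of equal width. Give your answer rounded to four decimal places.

3.0738

Δt = (1.5 − 0.5)/4 = 0.25.
g(0.5) = 4, g(0.75) = 24/7, g(1) = 3, g(1.25) = 8/3, g(1.5) = 2.4.
T_4 = (Δt/2)·[g(t_0) + 2g(t_1) + 2g(t_2) + 2g(t_3) + g(t_4)].
Sum ≈ 3.0738.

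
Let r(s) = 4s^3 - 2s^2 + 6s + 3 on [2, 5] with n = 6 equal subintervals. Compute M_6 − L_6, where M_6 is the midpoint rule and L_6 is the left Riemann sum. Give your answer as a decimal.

103.5

M_6 = 600.5.
L_6 = 497.
M_6 − L_6 = 103.5.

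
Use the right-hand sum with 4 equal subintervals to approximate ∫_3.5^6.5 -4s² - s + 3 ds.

-362.25

Δs = (6.5 − 3.5)/4 = 0.75.
Right endpoints: 4.25, 5, 5.75, 6.5.
f(4.25) = -73.5, f(5) = -102, f(5.75) = -135, f(6.5) = -172.5.
Sum = Δs · [f(4.25) + f(5) + f(5.75) + f(6.5)].
Sum = -362.25.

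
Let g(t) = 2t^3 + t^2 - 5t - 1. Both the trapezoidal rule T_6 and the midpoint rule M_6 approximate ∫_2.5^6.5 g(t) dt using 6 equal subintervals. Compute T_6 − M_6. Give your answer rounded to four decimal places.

12.4444

T_6 ≈ 873.629630.
M_6 ≈ 861.185185.
T_6 − M_6 ≈ 12.4444.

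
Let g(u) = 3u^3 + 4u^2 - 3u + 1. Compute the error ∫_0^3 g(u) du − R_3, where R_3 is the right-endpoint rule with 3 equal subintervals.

Exact integral: ∫_0^3 g(u) du = 86.25.
R_3 = 149.
Error = 86.25 − 149 = -62.75.

-62.75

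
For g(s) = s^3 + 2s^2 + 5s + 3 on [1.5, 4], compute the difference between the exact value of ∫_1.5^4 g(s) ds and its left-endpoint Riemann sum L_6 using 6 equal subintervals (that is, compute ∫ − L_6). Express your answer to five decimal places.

20.22208

Exact integral: ∫_1.5^4 g(s) ds ≈ 145.0260417.
L_6 ≈ 124.8039641.
Error ≈ 145.0260417 − 124.8039641 ≈ 20.22208.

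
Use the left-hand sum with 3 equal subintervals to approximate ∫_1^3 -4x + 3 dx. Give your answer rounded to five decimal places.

-7.33333

Δx = (3 − 1)/3 = 2/3.
Left endpoints: 1, 5/3, 7/3.
f(1) = -1, f(5/3) = -11/3, f(7/3) = -19/3.
Sum = Δx · [f(1) + f(5/3) + f(7/3)].
Sum ≈ -7.33333.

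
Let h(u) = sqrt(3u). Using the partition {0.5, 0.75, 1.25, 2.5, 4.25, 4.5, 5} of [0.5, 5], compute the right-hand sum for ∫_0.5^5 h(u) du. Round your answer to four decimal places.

13.8703

Subinterval widths: 0.25, 0.5, 1.25, 1.75, 0.25, 0.5.
Right endpoints: 0.75, 1.25, 2.5, 4.25, 4.5, 5.
h(0.75) ≈ 1.5000, h(1.25) ≈ 1.9365, h(2.5) ≈ 2.7386, h(4.25) ≈ 3.5707, h(4.5) ≈ 3.6742, h(5) ≈ 3.8730.
Sum = Σ Δu_i · h(u_i).
Sum ≈ 13.8703.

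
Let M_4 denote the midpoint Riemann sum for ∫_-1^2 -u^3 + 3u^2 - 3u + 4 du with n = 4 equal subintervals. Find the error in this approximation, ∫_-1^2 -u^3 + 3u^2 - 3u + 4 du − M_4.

0.2109375

Exact integral: ∫_-1^2 f(u) du = 12.75.
M_4 = 12.5390625.
Error = 12.75 − 12.5390625 = 0.2109375.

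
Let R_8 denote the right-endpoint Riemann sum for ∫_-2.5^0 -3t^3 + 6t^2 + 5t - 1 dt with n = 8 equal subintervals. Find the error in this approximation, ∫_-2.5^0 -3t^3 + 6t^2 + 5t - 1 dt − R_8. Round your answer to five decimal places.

Exact integral: ∫_-2.5^0 f(t) dt = 42.421875.
R_8 ≈ 31.8933105.
Error ≈ 42.421875 − 31.8933105 ≈ 10.52856.

10.52856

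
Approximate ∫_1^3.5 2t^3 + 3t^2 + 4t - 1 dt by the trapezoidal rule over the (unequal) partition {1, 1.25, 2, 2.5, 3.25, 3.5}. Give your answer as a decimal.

Subinterval widths: 0.25, 0.75, 0.5, 0.75, 0.25.
f(1) = 8, f(1.25) = 12.59375, f(2) = 35, f(2.5) = 59, f(3.25) = 112.34375, f(3.5) = 135.5.
On each subinterval the trapezoid contributes (Δt_i/2)·[f(t_{i-1}) + f(t_i)].
Sum = 139.15625.

139.15625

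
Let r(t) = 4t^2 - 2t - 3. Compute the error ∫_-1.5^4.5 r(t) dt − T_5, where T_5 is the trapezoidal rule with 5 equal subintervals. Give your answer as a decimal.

Exact integral: ∫_-1.5^4.5 r(t) dt = 90.
T_5 = 95.76.
Error = 90 − 95.76 = -5.76.

-5.76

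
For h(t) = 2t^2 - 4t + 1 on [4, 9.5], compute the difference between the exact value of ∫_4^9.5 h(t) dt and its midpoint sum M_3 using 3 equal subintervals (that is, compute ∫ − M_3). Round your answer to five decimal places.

3.08102

Exact integral: ∫_4^9.5 h(t) dt ≈ 385.9166667.
M_3 ≈ 382.8356481.
Error ≈ 385.9166667 − 382.8356481 ≈ 3.08102.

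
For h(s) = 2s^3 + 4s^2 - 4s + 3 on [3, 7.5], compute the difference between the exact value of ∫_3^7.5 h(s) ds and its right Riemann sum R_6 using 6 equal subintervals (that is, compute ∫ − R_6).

-375.2578125

Exact integral: ∫_3^7.5 h(s) ds = 1987.03125.
R_6 = 2362.2890625.
Error = 1987.03125 − 2362.2890625 = -375.2578125.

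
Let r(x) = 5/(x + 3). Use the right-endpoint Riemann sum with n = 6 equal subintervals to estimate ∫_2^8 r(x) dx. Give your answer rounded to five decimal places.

3.68272

Δx = (8 − 2)/6 = 1.
Right endpoints: 3, 4, 5, 6, 7, 8.
r(3) = 5/6, r(4) = 5/7, r(5) = 0.625, r(6) = 5/9, r(7) = 0.5, r(8) = 5/11.
Sum = Δx · [r(3) + r(4) + r(5) + ...].
Sum ≈ 3.68272.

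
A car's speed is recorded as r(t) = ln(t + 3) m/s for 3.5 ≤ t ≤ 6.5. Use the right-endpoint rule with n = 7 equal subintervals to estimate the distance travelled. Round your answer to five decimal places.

Δt = (6.5 − 3.5)/7 = 3/7.
Right endpoints: 55/14, 61/14, 67/14, 73/14, 79/14, 85/14, 6.5.
r(55/14) ≈ 1.93565, r(61/14) ≈ 1.99567, r(67/14) ≈ 2.05229, r(73/14) ≈ 2.10587, r(79/14) ≈ 2.15673, r(85/14) ≈ 2.20513, r(6.5) ≈ 2.25129.
Sum = Δt · [r(55/14) + r(61/14) + r(67/14) + ...].
Sum ≈ 6.30113.

6.30113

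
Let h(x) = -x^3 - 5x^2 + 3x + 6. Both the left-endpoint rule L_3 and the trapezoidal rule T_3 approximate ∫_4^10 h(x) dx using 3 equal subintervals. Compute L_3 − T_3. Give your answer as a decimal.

L_3 = -2600.
T_3 = -3938.
L_3 − T_3 = 1338.

1338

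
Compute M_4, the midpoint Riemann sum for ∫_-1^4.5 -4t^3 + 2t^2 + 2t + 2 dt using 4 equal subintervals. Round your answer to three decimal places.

-300.932

Δt = (4.5 − (-1))/4 = 1.375.
Midpoints: -0.3125, 1.0625, 2.4375, 3.8125.
f(-0.3125) = 1733/1024, f(1.0625) = 1623/1024, f(2.4375) = -40111/1024, f(3.8125) = -187357/1024.
Sum = Δt · [f(-0.3125) + f(1.0625) + f(2.4375) + f(3.8125)].
Sum ≈ -300.932.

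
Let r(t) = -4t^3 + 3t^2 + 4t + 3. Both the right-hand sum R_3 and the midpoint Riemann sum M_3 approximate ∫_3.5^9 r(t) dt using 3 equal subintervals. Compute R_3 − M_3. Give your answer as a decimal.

-2639.3125

R_3 ≈ -8099.208333.
M_3 ≈ -5459.895833.
R_3 − M_3 = -2639.3125.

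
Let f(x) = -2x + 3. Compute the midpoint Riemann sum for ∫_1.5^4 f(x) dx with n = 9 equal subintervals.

-6.25

Δx = (4 − 1.5)/9 = 5/18.
Midpoints: 59/36, 23/12, 79/36, 89/36, 2.75, 109/36, 119/36, 43/12, 139/36.
f(59/36) = -5/18, f(23/12) = -5/6, f(79/36) = -25/18, f(89/36) = -35/18, f(2.75) = -2.5, f(109/36) = -55/18, f(119/36) = -65/18, f(43/12) = -25/6, f(139/36) = -85/18.
Sum = Δx · [f(59/36) + f(23/12) + f(79/36) + ...].
Sum = -6.25.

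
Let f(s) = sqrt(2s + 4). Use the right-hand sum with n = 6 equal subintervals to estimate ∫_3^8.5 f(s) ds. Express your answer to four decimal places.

Δs = (8.5 − 3)/6 = 11/12.
Right endpoints: 47/12, 29/6, 5.75, 20/3, 91/12, 8.5.
f(47/12) ≈ 3.4400, f(29/6) ≈ 3.6968, f(5.75) ≈ 3.9370, f(20/3) ≈ 4.1633, f(91/12) ≈ 4.3780, f(8.5) ≈ 4.5826.
Sum = Δs · [f(47/12) + f(29/6) + f(5.75) + ...].
Sum ≈ 22.1812.

22.1812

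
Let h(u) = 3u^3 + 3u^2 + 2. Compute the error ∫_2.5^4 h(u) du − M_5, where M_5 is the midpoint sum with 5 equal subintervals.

Exact integral: ∫_2.5^4 h(u) du = 214.078125.
M_5 = 213.7153125.
Error = 214.078125 − 213.7153125 = 0.3628125.

0.3628125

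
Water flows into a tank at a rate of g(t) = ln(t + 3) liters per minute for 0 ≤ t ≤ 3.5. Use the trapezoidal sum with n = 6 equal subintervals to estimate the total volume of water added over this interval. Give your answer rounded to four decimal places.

5.3658

Δt = (3.5 − 0)/6 = 7/12.
g(0) ≈ 1.0986, g(7/12) ≈ 1.2763, g(7/6) ≈ 1.4271, g(1.75) ≈ 1.5581, g(7/3) ≈ 1.6740, g(35/12) ≈ 1.7778, g(3.5) ≈ 1.8718.
T_6 = (Δt/2)·[g(t_0) + 2g(t_1) + ... + 2g(t_{5}) + g(t_6)].
Sum ≈ 5.3658.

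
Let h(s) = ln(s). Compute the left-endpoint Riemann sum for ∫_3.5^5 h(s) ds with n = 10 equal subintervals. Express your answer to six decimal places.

Δs = (5 − 3.5)/10 = 0.15.
Left endpoints: 3.5, 3.65, 3.8, 3.95, 4.1, 4.25, 4.4, 4.55, 4.7, 4.85.
h(3.5) ≈ 1.252763, h(3.65) ≈ 1.294727, h(3.8) ≈ 1.335001, h(3.95) ≈ 1.373716, h(4.1) ≈ 1.410987, h(4.25) ≈ 1.446919, h(4.4) ≈ 1.481605, h(4.55) ≈ 1.515127, h(4.7) ≈ 1.547563, h(4.85) ≈ 1.578979.
Sum = Δs · [h(3.5) + h(3.65) + h(3.8) + ...].
Sum ≈ 2.135608.

2.135608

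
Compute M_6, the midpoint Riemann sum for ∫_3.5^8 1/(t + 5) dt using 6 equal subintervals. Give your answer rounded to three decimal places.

0.425

Δt = (8 − 3.5)/6 = 0.75.
Midpoints: 3.875, 4.625, 5.375, 6.125, 6.875, 7.625.
f(3.875) = 8/71, f(4.625) = 8/77, f(5.375) = 8/83, f(6.125) = 8/89, f(6.875) = 8/95, f(7.625) = 8/101.
Sum = Δt · [f(3.875) + f(4.625) + f(5.375) + ...].
Sum ≈ 0.425.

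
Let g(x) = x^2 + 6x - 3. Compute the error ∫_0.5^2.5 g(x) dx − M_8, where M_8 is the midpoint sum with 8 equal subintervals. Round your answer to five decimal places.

0.01042

Exact integral: ∫_0.5^2.5 g(x) dx ≈ 17.1666667.
M_8 = 17.15625.
Error ≈ 17.1666667 − 17.15625 ≈ 0.01042.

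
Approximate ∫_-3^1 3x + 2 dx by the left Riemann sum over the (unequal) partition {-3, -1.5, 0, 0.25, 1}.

Subinterval widths: 1.5, 1.5, 0.25, 0.75.
Left endpoints: -3, -1.5, 0, 0.25.
f(-3) = -7, f(-1.5) = -2.5, f(0) = 2, f(0.25) = 2.75.
Sum = Σ Δx_i · f(x_i).
Sum = -11.6875.

-11.6875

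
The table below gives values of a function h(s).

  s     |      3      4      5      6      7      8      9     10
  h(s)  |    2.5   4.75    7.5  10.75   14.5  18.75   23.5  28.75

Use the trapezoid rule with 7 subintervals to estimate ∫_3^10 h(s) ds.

95.375

Δs = 1.
T_7 = (1/2)·[2.5 + 2·4.75 + 2·7.5 + 2·10.75 + 2·14.5 + 2·18.75 + 2·23.5 + 28.75] = 95.375.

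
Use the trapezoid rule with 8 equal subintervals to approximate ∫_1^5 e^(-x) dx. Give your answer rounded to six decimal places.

Δx = (5 − 1)/8 = 0.5.
f(1) ≈ 0.367879, f(1.5) ≈ 0.223130, f(2) ≈ 0.135335, f(2.5) ≈ 0.082085, f(3) ≈ 0.049787, f(3.5) ≈ 0.030197, f(4) ≈ 0.018316, f(4.5) ≈ 0.011109, f(5) ≈ 0.006738.
T_8 = (Δx/2)·[f(x_0) + 2f(x_1) + ... + 2f(x_{7}) + f(x_8)].
Sum ≈ 0.368634.

0.368634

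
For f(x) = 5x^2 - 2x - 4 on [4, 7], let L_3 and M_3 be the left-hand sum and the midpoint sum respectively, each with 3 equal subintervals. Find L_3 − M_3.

L_3 = 343.
M_3 = 418.75.
L_3 − M_3 = -75.75.

-75.75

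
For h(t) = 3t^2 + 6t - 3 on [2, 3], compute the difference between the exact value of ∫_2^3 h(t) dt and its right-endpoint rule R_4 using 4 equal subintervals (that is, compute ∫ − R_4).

Exact integral: ∫_2^3 h(t) dt = 31.
R_4 = 33.65625.
Error = 31 − 33.65625 = -2.65625.

-2.65625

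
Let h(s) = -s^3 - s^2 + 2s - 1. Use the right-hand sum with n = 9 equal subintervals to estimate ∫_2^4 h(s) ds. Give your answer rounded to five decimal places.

Δs = (4 − 2)/9 = 2/9.
Right endpoints: 20/9, 22/9, 8/3, 26/9, 28/9, 10/3, 32/9, 34/9, 4.
h(20/9) = -9089/729, h(22/9) = -12169/729, h(8/3) = -587/27, h(26/9) = -20177/729, h(28/9) = -25201/729, h(10/3) = -1147/27, h(32/9) = -37529/729, h(34/9) = -44929/729, h(4) = -73.
Sum = Δs · [h(20/9) + h(22/9) + h(8/3) + ...].
Sum ≈ -75.94239.

-75.94239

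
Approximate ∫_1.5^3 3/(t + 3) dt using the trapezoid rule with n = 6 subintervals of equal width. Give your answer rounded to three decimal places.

0.863

Δt = (3 − 1.5)/6 = 0.25.
f(1.5) = 2/3, f(1.75) = 12/19, f(2) = 0.6, f(2.25) = 4/7, f(2.5) = 6/11, f(2.75) = 12/23, f(3) = 0.5.
T_6 = (Δt/2)·[f(t_0) + 2f(t_1) + ... + 2f(t_{5}) + f(t_6)].
Sum ≈ 0.863.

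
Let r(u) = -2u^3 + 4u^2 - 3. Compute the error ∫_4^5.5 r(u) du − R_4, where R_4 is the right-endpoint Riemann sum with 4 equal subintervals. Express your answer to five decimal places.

Exact integral: ∫_4^5.5 r(u) du = -197.53125.
R_4 ≈ -226.0957031.
Error ≈ -197.53125 − (-226.0957031) ≈ 28.56445.

28.56445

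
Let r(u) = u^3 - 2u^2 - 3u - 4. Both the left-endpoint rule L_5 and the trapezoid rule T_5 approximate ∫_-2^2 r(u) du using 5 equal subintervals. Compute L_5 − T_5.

L_5 = -29.12.
T_5 = -27.52.
L_5 − T_5 = -1.6.

-1.6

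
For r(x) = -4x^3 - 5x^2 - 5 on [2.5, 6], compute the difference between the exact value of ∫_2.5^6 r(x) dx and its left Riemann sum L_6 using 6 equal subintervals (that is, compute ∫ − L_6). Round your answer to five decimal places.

-266.04051

Exact integral: ∫_2.5^6 r(x) dx ≈ -1608.3958333.
L_6 ≈ -1342.3553241.
Error ≈ -1608.3958333 − (-1342.3553241) ≈ -266.04051.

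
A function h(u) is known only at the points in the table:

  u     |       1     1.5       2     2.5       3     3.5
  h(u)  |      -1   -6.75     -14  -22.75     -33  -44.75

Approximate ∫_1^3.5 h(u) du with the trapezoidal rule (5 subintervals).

-49.6875

Δu = 0.5.
T_5 = (0.5/2)·[(-1) + 2·(-6.75) + 2·(-14) + 2·(-22.75) + 2·(-33) + (-44.75)] = -49.6875.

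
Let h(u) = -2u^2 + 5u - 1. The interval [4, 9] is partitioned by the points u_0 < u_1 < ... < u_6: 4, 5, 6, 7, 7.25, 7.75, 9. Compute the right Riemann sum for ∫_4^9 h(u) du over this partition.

-339.15625

Subinterval widths: 1, 1, 1, 0.25, 0.5, 1.25.
Right endpoints: 5, 6, 7, 7.25, 7.75, 9.
h(5) = -26, h(6) = -43, h(7) = -64, h(7.25) = -69.875, h(7.75) = -82.375, h(9) = -118.
Sum = Σ Δu_i · h(u_i).
Sum = -339.15625.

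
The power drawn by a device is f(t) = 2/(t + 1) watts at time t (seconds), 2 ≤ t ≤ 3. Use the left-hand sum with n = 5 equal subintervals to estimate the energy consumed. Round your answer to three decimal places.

0.592

Δt = (3 − 2)/5 = 0.2.
Left endpoints: 2, 2.2, 2.4, 2.6, 2.8.
f(2) = 2/3, f(2.2) = 0.625, f(2.4) = 10/17, f(2.6) = 5/9, f(2.8) = 10/19.
Sum = Δt · [f(2) + f(2.2) + f(2.4) + f(2.6) + f(2.8)].
Sum ≈ 0.592.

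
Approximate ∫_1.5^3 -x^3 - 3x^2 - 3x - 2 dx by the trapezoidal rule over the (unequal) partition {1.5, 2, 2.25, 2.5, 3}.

Subinterval widths: 0.5, 0.25, 0.25, 0.5.
f(1.5) = -16.625, f(2) = -28, f(2.25) = -35.328125, f(2.5) = -43.875, f(3) = -65.
On each subinterval the trapezoid contributes (Δx_i/2)·[f(x_{i-1}) + f(x_i)].
Sum = -56.19140625.

-56.19140625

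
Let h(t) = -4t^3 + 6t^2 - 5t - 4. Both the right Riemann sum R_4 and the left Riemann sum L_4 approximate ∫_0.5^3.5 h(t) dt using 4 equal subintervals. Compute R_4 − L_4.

R_4 = -154.3125.
L_4 = -68.8125.
R_4 − L_4 = -85.5.

-85.5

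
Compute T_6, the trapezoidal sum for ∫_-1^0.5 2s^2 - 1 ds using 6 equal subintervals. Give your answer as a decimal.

Δs = (0.5 − (-1))/6 = 0.25.
f(-1) = 1, f(-0.75) = 0.125, f(-0.5) = -0.5, f(-0.25) = -0.875, f(0) = -1, f(0.25) = -0.875, f(0.5) = -0.5.
T_6 = (Δs/2)·[f(s_0) + 2f(s_1) + ... + 2f(s_{5}) + f(s_6)].
Sum = -0.71875.

-0.71875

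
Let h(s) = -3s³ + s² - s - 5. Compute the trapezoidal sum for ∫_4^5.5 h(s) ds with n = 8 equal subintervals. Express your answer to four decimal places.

Δs = (5.5 − 4)/8 = 0.1875.
h(4) = -185, h(4.1875) = -868097/4096, h(4.375) = -123625/512, h(4.5625) = -1120955/4096, h(4.75) = -308.703125, h(4.9375) = -1419965/4096, h(5.125) = -198499/512, h(5.3125) = -1769015/4096, h(5.5) = -479.375.
T_8 = (Δs/2)·[h(s_0) + 2h(s_1) + ... + 2h(s_{7}) + h(s_8)].
Sum ≈ -475.1638.

-475.1638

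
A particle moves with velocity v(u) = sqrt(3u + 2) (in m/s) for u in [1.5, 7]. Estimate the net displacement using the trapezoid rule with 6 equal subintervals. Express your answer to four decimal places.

20.8102

Δu = (7 − 1.5)/6 = 11/12.
v(1.5) ≈ 2.5495, v(29/12) ≈ 3.0414, v(10/3) ≈ 3.4641, v(4.25) ≈ 3.8406, v(31/6) ≈ 4.1833, v(73/12) ≈ 4.5000, v(7) ≈ 4.7958.
T_6 = (Δu/2)·[v(u_0) + 2v(u_1) + ... + 2v(u_{5}) + v(u_6)].
Sum ≈ 20.8102.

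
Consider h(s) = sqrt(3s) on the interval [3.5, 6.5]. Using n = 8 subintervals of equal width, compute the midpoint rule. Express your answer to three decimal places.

11.575

Δs = (6.5 − 3.5)/8 = 0.375.
Midpoints: 3.6875, 4.0625, 4.4375, 4.8125, 5.1875, 5.5625, 5.9375, 6.3125.
h(3.6875) ≈ 3.326, h(4.0625) ≈ 3.491, h(4.4375) ≈ 3.649, h(4.8125) ≈ 3.800, h(5.1875) ≈ 3.945, h(5.5625) ≈ 4.085, h(5.9375) ≈ 4.220, h(6.3125) ≈ 4.352.
Sum = Δs · [h(3.6875) + h(4.0625) + h(4.4375) + ...].
Sum ≈ 11.575.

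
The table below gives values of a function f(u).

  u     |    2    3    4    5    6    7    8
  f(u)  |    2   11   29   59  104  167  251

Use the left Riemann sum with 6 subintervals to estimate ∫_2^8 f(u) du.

372

Δu = 1.
Sum = 1·[2 + 11 + 29 + 59 + 104 + 167] = 372.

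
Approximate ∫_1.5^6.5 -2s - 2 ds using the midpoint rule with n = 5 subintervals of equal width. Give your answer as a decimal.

-50

Δs = (6.5 − 1.5)/5 = 1.
Midpoints: 2, 3, 4, 5, 6.
f(2) = -6, f(3) = -8, f(4) = -10, f(5) = -12, f(6) = -14.
Sum = Δs · [f(2) + f(3) + f(4) + f(5) + f(6)].
Sum = -50.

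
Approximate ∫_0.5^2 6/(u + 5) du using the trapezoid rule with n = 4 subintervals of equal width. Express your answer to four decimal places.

Δu = (2 − 0.5)/4 = 0.375.
f(0.5) = 12/11, f(0.875) = 48/47, f(1.25) = 0.96, f(1.625) = 48/53, f(2) = 6/7.
T_4 = (Δu/2)·[f(u_0) + 2f(u_1) + 2f(u_2) + 2f(u_3) + f(u_4)].
Sum ≈ 1.4479.

1.4479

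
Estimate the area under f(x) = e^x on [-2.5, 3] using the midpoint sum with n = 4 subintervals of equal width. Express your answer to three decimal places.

18.510

Δx = (3 − (-2.5))/4 = 1.375.
Midpoints: -1.8125, -0.4375, 0.9375, 2.3125.
f(-1.8125) ≈ 0.163, f(-0.4375) ≈ 0.646, f(0.9375) ≈ 2.554, f(2.3125) ≈ 10.100.
Sum = Δx · [f(-1.8125) + f(-0.4375) + f(0.9375) + f(2.3125)].
Sum ≈ 18.510.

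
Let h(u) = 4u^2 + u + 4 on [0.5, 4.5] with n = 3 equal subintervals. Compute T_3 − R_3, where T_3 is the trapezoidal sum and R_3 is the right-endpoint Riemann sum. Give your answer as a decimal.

T_3 ≈ 152.07407.
R_3 ≈ 208.07407.
T_3 − R_3 = -56.

-56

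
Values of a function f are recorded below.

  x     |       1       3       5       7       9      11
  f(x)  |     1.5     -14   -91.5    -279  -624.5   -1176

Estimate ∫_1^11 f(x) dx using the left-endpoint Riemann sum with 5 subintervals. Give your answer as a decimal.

-2015

Δx = 2.
Sum = 2·[1.5 + (-14) + (-91.5) + (-279) + (-624.5)] = -2015.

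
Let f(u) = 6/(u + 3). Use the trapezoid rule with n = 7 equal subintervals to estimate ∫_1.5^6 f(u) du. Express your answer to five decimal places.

4.16652

Δu = (6 − 1.5)/7 = 9/14.
f(1.5) = 4/3, f(15/7) = 7/6, f(39/14) = 28/27, f(24/7) = 14/15, f(57/14) = 28/33, f(33/7) = 7/9, f(75/14) = 28/39, f(6) = 2/3.
T_7 = (Δu/2)·[f(u_0) + 2f(u_1) + ... + 2f(u_{6}) + f(u_7)].
Sum ≈ 4.16652.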